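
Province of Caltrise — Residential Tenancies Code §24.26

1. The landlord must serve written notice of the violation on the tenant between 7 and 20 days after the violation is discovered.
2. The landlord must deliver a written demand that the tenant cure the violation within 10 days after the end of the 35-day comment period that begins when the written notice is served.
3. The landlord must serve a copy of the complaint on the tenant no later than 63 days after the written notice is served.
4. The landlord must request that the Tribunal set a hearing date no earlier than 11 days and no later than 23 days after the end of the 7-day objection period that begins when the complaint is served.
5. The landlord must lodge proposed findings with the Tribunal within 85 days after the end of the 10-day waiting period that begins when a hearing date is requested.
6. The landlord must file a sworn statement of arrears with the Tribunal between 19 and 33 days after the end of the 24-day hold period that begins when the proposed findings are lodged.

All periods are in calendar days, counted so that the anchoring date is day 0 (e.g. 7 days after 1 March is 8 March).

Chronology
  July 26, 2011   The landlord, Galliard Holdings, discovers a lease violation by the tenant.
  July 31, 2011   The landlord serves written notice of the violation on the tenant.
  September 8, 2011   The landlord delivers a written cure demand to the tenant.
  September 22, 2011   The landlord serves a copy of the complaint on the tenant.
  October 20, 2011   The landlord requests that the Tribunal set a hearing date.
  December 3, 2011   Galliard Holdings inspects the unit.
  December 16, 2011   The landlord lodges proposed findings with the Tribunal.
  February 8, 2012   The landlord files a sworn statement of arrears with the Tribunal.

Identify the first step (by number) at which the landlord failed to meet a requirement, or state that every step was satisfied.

Step 1

Step 1 — 7 and 20 days from July 26, 2011 (when the violation is discovered) are August 2, 2011 and August 15, 2011 respectively; July 31, 2011 is 2 days too early.
The analysis stops there.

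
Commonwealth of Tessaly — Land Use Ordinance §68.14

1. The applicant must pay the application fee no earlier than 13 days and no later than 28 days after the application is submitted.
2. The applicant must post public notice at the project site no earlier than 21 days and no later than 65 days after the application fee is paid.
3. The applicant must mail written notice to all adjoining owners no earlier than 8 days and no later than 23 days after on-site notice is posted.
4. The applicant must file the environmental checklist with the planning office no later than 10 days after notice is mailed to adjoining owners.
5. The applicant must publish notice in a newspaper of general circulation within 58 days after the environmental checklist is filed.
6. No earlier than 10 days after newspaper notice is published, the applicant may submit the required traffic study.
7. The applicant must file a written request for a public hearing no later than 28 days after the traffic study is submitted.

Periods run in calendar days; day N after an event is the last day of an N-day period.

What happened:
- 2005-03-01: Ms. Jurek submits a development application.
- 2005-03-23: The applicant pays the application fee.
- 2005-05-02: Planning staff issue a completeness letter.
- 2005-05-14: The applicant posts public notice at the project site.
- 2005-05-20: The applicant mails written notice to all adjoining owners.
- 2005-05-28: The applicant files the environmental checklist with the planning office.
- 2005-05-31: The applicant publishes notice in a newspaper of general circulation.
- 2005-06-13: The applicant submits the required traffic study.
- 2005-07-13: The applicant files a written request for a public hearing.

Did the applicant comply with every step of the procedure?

Step 1 — 13 and 28 days from 2005-03-01 (when the application is submitted) are 2005-03-14 and 2005-03-29 respectively; done 2005-03-23 — within the window.
Step 2 — 21 and 65 days from 2005-03-23 (when the application fee is paid) are 2005-04-13 and 2005-05-27 respectively; 2005-05-14 falls inside that range.
Step 3 — 8 and 23 days from 2005-05-14 (when on-site notice is posted) are 2005-05-22 and 2005-06-06 respectively; done 2005-05-20 — 2 days before the window opened.
The procedure was therefore not followed at step 3.

No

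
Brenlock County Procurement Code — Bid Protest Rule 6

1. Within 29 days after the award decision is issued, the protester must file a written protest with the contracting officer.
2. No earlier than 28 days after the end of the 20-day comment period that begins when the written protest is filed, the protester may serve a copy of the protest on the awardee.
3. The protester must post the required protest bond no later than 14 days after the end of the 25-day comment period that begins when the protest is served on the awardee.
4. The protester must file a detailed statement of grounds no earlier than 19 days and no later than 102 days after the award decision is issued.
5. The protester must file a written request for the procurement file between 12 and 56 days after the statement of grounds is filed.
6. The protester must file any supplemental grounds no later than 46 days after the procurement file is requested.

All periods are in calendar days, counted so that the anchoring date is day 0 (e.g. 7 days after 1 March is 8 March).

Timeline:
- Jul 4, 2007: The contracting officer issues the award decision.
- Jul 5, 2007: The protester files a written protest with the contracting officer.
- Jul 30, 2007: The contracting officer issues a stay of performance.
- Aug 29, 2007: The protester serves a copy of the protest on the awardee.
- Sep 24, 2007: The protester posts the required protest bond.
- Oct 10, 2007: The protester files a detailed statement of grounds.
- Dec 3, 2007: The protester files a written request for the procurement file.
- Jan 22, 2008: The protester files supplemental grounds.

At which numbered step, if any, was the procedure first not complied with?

Step 6

Step 1 — counting 29 days from Jul 4, 2007 (when the award decision is issued) gives a deadline of Aug 2, 2007; completed Jul 5, 2007, before the deadline.
Step 2 — must wait 28 days from Jul 25, 2007 (end of the 20-day comment period, which began when the written protest is filed on Jul 5, 2007), so not before Aug 22, 2007; Aug 29, 2007 is on or after that date.
Step 3 — counting 14 days from Sep 23, 2007 (end of the 25-day comment period, which began when the protest is served on the awardee on Aug 29, 2007) gives a deadline of Oct 7, 2007; done Sep 24, 2007 — timely.
Step 4 — 19 and 102 days from Jul 4, 2007 (when the award decision is issued) are Jul 23, 2007 and Oct 14, 2007 respectively; done Oct 10, 2007 — within the window.
Step 5 — 12 and 56 days from Oct 10, 2007 (when the statement of grounds is filed) are Oct 22, 2007 and Dec 5, 2007 respectively; Dec 3, 2007 falls inside that range.
Step 6 — counting 46 days from Dec 3, 2007 (when the procurement file is requested) gives a deadline of Jan 18, 2008; Jan 22, 2008 misses that deadline by 4 days.
The analysis stops there.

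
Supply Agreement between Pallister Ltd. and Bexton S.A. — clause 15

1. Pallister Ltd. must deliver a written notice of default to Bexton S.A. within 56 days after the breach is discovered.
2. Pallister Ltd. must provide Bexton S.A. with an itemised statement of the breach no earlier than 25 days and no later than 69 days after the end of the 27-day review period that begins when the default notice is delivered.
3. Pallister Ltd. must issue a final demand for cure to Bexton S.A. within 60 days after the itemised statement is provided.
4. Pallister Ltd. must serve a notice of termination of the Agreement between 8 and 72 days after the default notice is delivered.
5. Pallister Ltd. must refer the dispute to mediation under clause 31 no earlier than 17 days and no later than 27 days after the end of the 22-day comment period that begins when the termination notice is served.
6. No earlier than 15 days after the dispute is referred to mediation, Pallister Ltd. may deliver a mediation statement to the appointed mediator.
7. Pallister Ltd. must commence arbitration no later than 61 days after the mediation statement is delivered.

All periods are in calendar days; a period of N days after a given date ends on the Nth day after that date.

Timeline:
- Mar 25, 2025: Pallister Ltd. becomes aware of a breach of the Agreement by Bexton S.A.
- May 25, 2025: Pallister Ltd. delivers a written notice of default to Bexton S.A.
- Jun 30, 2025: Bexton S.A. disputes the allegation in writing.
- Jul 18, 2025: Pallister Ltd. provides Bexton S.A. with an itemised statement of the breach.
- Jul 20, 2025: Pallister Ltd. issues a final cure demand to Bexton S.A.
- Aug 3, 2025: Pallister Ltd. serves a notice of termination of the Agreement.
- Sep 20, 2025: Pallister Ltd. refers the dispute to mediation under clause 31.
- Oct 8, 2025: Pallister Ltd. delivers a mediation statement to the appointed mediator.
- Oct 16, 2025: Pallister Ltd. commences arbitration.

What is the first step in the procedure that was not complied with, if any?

Step 1

Step 1 — counting 56 days from Mar 25, 2025 (when the breach is discovered) gives a deadline of May 20, 2025; not done until May 25, 2025, 5 days after the deadline.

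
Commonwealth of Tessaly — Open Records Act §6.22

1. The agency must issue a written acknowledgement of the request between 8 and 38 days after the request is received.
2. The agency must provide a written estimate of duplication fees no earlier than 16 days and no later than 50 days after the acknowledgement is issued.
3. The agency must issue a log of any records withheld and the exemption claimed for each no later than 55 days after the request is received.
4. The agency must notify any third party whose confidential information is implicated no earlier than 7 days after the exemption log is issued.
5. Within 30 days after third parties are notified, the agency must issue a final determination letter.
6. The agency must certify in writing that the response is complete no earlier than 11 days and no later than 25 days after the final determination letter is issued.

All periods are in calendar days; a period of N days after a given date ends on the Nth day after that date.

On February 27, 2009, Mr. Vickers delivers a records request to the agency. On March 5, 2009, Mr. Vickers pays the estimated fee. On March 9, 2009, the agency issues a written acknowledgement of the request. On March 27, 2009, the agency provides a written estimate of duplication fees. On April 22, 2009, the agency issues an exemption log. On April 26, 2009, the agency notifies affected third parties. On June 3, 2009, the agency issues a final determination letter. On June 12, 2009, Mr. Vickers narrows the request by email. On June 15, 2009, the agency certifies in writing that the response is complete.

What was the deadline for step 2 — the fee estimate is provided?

Step 2 runs from March 9, 2009, when the acknowledgement is issued. The window is 16–50 days after March 9, 2009; it closes on April 28, 2009.

April 28, 2009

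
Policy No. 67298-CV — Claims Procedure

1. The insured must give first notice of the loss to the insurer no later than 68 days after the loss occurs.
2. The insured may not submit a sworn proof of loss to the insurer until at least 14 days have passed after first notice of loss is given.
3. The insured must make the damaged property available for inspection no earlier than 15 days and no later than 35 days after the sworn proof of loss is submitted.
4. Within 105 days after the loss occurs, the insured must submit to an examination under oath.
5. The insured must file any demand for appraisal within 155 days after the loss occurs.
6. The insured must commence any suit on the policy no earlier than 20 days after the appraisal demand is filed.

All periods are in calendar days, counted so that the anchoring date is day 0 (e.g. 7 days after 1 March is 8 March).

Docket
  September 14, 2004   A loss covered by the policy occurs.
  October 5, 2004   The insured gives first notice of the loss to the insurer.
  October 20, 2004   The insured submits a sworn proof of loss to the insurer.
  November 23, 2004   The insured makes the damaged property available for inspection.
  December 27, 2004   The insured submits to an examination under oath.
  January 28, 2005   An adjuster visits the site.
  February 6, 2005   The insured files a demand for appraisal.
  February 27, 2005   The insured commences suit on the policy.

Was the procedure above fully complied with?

Step 1 — counting 68 days from September 14, 2004 (when the loss occurs) gives a deadline of November 21, 2004; October 5, 2004 is within that limit.
Step 2 — must wait 14 days from October 5, 2004 (when first notice of loss is given), so not before October 19, 2004; done October 20, 2004, after the minimum wait.
Step 3 — 15 and 35 days from October 20, 2004 (when the sworn proof of loss is submitted) are November 4, 2004 and November 24, 2004 respectively; done November 23, 2004, which is between those dates.
Step 4 — counting 105 days from September 14, 2004 (when the loss occurs) gives a deadline of December 28, 2004; completed December 27, 2004, before the deadline.
Step 5 — counting 155 days from September 14, 2004 (when the loss occurs) gives a deadline of February 16, 2005; February 6, 2005 is within that limit.
Step 6 — must wait 20 days from February 6, 2005 (when the appraisal demand is filed), so not before February 26, 2005; done February 27, 2005 — permitted.

Yes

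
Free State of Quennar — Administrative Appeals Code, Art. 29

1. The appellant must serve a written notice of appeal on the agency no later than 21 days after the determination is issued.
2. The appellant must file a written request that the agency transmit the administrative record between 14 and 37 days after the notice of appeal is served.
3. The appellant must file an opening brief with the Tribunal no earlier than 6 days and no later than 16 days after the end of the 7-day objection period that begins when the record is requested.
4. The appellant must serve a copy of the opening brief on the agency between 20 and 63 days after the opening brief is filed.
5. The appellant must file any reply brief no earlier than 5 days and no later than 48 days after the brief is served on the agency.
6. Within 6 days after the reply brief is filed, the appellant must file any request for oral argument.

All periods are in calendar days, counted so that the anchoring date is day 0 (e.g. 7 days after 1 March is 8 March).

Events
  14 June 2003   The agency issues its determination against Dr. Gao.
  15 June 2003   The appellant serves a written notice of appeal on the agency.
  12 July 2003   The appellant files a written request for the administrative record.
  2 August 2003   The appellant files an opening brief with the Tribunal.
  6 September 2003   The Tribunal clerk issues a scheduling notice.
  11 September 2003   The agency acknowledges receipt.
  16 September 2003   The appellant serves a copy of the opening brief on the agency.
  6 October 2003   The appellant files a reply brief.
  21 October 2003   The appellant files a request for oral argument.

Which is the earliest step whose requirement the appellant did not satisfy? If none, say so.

Step 1: 21 days after 14 June 2003 (when the determination is issued) is 5 July 2003; done 15 June 2003 — timely.
Step 2: the window is 14–37 days after 15 June 2003 (when the notice of appeal is served), so 29 June 2003 through 22 July 2003; done 12 July 2003 — within the window.
Step 3: the window is 6–16 days after 19 July 2003 (end of the 7-day objection period, which began when the record is requested on 12 July 2003), so 25 July 2003 through 4 August 2003; 2 August 2003 falls inside that range.
Step 4: the window is 20–63 days after 2 August 2003 (when the opening brief is filed), so 22 August 2003 through 4 October 2003; done 16 September 2003, which is between those dates.
Step 5: the window is 5–48 days after 16 September 2003 (when the brief is served on the agency), so 21 September 2003 through 3 November 2003; 6 October 2003 falls inside that range.
Step 6: 6 days after 6 October 2003 (when the reply brief is filed) is 12 October 2003; 21 October 2003 misses that deadline by 9 days.

Step 6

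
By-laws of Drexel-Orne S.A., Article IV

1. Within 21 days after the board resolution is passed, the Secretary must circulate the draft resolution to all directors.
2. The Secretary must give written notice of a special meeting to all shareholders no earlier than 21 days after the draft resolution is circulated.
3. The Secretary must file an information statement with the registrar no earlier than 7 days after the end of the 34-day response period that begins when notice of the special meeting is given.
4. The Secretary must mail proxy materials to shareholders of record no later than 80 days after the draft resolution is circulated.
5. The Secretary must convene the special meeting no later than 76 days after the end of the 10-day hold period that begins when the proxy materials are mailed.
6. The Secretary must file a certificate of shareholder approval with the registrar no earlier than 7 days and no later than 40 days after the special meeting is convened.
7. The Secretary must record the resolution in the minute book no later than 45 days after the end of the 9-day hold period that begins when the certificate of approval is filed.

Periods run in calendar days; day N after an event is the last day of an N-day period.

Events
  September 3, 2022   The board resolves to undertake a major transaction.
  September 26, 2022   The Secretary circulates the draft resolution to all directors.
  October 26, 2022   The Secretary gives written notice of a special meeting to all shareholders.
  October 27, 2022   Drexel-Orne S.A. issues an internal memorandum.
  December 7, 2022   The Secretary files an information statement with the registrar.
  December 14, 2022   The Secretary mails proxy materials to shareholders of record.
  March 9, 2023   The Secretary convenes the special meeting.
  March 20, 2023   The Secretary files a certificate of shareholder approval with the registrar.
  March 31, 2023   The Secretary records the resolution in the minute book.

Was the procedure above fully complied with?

Step 1: 21 days after September 3, 2022 (when the board resolution is passed) is September 24, 2022; September 26, 2022 misses that deadline by 2 days.
That is the first point of non-compliance.

No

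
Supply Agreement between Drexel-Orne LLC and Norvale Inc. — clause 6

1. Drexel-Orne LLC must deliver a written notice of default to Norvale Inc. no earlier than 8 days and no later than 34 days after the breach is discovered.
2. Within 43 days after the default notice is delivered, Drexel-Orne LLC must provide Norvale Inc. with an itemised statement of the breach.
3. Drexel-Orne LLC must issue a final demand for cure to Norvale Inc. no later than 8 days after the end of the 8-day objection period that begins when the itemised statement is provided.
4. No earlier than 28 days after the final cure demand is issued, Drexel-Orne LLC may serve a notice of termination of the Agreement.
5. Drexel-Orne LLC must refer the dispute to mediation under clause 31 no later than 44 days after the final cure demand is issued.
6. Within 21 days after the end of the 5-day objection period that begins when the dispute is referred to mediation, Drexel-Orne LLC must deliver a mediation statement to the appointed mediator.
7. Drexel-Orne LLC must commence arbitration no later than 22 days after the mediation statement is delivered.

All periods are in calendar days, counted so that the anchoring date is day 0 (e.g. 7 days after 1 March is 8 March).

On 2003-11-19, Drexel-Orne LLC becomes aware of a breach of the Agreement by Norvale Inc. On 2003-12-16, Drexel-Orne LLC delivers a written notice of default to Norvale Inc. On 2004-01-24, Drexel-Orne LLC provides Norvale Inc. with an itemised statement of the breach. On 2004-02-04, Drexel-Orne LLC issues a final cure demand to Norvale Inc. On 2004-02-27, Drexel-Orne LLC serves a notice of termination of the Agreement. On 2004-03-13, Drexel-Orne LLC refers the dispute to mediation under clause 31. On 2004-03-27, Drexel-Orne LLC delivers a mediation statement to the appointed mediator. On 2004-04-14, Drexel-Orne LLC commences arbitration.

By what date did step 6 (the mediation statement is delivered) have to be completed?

2004-04-08

The dispute is referred to mediation on 2004-03-13; the 5-day objection period therefore ends 2004-03-18, and step 6 runs from that date. 21 days after 2004-03-18 is 2004-04-08.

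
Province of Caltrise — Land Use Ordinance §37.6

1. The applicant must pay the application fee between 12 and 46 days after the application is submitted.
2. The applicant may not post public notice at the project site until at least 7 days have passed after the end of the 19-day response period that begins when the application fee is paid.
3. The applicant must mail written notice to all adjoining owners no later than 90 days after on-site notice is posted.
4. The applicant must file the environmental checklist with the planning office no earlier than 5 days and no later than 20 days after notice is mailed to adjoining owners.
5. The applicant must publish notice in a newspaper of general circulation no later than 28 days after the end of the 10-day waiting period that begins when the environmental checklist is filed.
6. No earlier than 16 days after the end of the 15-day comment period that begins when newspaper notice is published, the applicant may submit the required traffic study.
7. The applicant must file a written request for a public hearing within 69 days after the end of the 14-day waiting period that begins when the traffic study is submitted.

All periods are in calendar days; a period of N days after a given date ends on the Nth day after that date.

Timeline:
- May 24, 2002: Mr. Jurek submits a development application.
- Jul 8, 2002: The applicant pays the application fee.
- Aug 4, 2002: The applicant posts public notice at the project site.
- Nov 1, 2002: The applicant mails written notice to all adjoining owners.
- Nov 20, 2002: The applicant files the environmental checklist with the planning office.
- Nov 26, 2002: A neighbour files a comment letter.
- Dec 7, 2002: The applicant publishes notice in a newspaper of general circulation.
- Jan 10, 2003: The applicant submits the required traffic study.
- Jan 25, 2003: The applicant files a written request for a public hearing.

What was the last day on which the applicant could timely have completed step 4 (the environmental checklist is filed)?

Nov 21, 2002

Step 4 runs from Nov 1, 2002, when notice is mailed to adjoining owners. The window is 5–20 days after Nov 1, 2002; it closes on Nov 21, 2002.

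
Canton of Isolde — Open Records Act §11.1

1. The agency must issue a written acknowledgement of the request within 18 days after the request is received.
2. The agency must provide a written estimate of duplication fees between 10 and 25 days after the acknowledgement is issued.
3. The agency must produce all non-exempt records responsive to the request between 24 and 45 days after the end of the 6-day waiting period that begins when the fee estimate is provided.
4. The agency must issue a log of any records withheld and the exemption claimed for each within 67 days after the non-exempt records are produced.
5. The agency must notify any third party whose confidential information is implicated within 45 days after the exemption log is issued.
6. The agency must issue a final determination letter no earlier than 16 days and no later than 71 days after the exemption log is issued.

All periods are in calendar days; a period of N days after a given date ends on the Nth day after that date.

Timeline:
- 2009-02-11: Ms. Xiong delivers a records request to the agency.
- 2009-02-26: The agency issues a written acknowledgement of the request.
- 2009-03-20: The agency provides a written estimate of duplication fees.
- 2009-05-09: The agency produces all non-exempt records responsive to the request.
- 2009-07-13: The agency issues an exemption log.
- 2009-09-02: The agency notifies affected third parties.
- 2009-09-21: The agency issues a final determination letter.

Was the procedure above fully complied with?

No

Step 1 — counting 18 days from 2009-02-11 (when the request is received) gives a deadline of 2009-03-01; done 2009-02-26 — timely.
Step 2 — 10 and 25 days from 2009-02-26 (when the acknowledgement is issued) are 2009-03-08 and 2009-03-23 respectively; done 2009-03-20 — within the window.
Step 3 — 24 and 45 days from 2009-03-26 (end of the 6-day waiting period, which began when the fee estimate is provided on 2009-03-20) are 2009-04-19 and 2009-05-10 respectively; done 2009-05-09 — within the window.
Step 4 — counting 67 days from 2009-05-09 (when the non-exempt records are produced) gives a deadline of 2009-07-15; done 2009-07-13 — timely.
Step 5 — counting 45 days from 2009-07-13 (when the exemption log is issued) gives a deadline of 2009-08-27; done 2009-09-02 — 6 days late.
That is the first point of non-compliance.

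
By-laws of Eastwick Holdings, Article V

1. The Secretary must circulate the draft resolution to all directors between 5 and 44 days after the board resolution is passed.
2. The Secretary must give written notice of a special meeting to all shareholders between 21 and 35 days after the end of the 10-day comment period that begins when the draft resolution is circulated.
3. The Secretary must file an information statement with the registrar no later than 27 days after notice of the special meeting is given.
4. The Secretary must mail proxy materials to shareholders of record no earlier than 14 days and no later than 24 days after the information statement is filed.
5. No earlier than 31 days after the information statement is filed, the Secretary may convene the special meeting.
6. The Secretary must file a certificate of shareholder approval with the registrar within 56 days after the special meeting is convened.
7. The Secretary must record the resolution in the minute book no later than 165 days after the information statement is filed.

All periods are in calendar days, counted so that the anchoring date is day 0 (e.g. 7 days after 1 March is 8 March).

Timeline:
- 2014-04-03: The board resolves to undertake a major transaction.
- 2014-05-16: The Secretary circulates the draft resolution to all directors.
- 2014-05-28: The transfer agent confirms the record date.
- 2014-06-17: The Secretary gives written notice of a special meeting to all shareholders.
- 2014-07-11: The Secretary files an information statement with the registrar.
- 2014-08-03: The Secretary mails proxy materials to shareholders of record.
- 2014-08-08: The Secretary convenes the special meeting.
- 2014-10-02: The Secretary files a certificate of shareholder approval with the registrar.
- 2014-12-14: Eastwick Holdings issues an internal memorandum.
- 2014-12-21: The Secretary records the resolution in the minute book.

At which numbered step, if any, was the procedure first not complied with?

Step 5

(1) the permitted window runs from 2014-04-03 + 5 = 2014-04-08 to 2014-04-03 + 44 = 2014-05-17; done 2014-05-16, which is between those dates.
(2) the permitted window runs from 2014-05-26 + 21 = 2014-06-16 to 2014-05-26 + 35 = 2014-06-30; done 2014-06-17 — within the window.
(3) due by 2014-06-17 + 27 days = 2014-07-14; 2014-07-11 is within that limit.
(4) the permitted window runs from 2014-07-11 + 14 = 2014-07-25 to 2014-07-11 + 24 = 2014-08-04; 2014-08-03 falls inside that range.
(5) permitted from 2014-07-11 + 31 days = 2014-08-11 onward; 2014-08-08 is 3 days before the earliest permitted date.
The analysis stops there.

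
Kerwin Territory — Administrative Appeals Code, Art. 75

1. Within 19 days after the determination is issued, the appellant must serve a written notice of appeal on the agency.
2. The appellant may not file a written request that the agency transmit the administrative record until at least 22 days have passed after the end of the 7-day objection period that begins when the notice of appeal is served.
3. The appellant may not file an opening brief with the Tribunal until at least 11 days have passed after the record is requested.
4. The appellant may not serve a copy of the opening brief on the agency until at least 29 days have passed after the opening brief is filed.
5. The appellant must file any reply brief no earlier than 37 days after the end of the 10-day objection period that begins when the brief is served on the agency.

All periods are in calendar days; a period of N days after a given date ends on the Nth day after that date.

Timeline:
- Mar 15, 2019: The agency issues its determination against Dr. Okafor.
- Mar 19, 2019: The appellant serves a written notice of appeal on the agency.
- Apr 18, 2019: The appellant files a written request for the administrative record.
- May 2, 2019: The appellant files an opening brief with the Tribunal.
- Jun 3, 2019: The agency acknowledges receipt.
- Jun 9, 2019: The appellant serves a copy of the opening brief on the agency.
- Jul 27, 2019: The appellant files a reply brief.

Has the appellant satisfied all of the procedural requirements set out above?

(1) due by Mar 15, 2019 + 19 days = Apr 3, 2019; Mar 19, 2019 is within that limit.
(2) permitted from Mar 26, 2019 + 22 days = Apr 17, 2019 onward; Apr 18, 2019 is on or after that date.
(3) permitted from Apr 18, 2019 + 11 days = Apr 29, 2019 onward; May 2, 2019 is on or after that date.
(4) permitted from May 2, 2019 + 29 days = May 31, 2019 onward; Jun 9, 2019 is on or after that date.
(5) permitted from Jun 19, 2019 + 37 days = Jul 26, 2019 onward; Jul 27, 2019 is on or after that date.

Yes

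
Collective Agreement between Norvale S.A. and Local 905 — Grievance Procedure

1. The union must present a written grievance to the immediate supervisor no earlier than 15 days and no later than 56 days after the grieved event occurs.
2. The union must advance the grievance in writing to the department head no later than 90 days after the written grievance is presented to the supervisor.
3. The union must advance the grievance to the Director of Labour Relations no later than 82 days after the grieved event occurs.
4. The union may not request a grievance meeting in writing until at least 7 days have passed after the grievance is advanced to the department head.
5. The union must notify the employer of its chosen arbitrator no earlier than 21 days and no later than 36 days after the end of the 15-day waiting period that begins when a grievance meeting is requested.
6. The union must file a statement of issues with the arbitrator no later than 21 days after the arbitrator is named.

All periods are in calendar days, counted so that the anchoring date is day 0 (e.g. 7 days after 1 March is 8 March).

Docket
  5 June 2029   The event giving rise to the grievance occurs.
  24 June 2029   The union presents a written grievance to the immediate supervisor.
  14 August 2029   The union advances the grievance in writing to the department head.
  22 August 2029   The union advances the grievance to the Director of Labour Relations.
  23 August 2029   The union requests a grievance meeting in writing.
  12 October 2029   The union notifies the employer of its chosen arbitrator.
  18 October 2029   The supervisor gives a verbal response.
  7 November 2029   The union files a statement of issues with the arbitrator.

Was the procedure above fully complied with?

Step 1 — 15 and 56 days from 5 June 2029 (when the grieved event occurs) are 20 June 2029 and 31 July 2029 respectively; done 24 June 2029, which is between those dates.
Step 2 — counting 90 days from 24 June 2029 (when the written grievance is presented to the supervisor) gives a deadline of 22 September 2029; done 14 August 2029 — timely.
Step 3 — counting 82 days from 5 June 2029 (when the grieved event occurs) gives a deadline of 26 August 2029; done 22 August 2029 — timely.
Step 4 — must wait 7 days from 14 August 2029 (when the grievance is advanced to the department head), so not before 21 August 2029; 23 August 2029 is on or after that date.
Step 5 — 21 and 36 days from 7 September 2029 (end of the 15-day waiting period, which began when a grievance meeting is requested on 23 August 2029) are 28 September 2029 and 13 October 2029 respectively; done 12 October 2029 — within the window.
Step 6 — counting 21 days from 12 October 2029 (when the arbitrator is named) gives a deadline of 2 November 2029; not done until 7 November 2029, 5 days after the deadline.
No need to go further; step 6 was not satisfied.

No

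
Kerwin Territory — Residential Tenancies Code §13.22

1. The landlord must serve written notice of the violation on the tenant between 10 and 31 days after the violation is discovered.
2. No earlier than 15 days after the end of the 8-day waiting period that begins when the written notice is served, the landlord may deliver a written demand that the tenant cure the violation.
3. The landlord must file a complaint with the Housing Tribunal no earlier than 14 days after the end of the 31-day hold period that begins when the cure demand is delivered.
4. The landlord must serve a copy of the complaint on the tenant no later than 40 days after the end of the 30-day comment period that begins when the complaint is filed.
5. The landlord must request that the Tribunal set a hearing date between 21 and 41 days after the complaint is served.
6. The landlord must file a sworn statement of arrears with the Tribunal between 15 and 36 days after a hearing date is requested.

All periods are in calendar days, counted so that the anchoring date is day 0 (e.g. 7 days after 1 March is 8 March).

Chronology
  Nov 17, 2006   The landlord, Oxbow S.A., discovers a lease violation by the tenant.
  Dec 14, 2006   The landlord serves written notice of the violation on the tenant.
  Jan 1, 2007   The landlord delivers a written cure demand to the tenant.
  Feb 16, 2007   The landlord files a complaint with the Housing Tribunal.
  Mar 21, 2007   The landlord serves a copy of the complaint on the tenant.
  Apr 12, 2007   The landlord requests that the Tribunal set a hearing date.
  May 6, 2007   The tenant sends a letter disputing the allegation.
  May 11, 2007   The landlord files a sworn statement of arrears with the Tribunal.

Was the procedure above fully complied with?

No

Step 1: the window is 10–31 days after Nov 17, 2006 (when the violation is discovered), so Nov 27, 2006 through Dec 18, 2006; Dec 14, 2006 falls inside that range.
Step 2: the earliest permitted date is 15 days after Dec 22, 2006 (end of the 8-day waiting period, which began when the written notice is served on Dec 14, 2006), i.e. Jan 6, 2007; done Jan 1, 2007 — 5 days too early.
Later steps need not be reached.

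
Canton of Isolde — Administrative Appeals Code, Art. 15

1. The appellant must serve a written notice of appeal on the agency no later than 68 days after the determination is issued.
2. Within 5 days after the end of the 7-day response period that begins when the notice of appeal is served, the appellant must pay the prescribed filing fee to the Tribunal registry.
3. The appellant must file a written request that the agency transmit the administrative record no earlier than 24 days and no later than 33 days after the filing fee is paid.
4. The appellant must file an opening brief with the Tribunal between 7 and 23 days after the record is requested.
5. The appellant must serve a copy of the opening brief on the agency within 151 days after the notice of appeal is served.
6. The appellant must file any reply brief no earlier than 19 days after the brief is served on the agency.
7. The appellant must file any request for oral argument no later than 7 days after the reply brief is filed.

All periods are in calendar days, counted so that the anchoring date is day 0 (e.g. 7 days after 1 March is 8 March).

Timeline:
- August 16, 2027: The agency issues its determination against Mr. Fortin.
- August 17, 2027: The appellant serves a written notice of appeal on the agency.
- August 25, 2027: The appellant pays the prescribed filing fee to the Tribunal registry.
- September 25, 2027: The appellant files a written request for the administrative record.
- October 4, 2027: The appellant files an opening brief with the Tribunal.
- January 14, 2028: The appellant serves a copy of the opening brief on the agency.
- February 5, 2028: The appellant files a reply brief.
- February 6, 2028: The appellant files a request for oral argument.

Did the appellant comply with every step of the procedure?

Step 1 — counting 68 days from August 16, 2027 (when the determination is issued) gives a deadline of October 23, 2027; August 17, 2027 is within that limit.
Step 2 — counting 5 days from August 24, 2027 (end of the 7-day response period, which began when the notice of appeal is served on August 17, 2027) gives a deadline of August 29, 2027; done August 25, 2027 — timely.
Step 3 — 24 and 33 days from August 25, 2027 (when the filing fee is paid) are September 18, 2027 and September 27, 2027 respectively; done September 25, 2027 — within the window.
Step 4 — 7 and 23 days from September 25, 2027 (when the record is requested) are October 2, 2027 and October 18, 2027 respectively; done October 4, 2027, which is between those dates.
Step 5 — counting 151 days from August 17, 2027 (when the notice of appeal is served) gives a deadline of January 15, 2028; done January 14, 2028 — timely.
Step 6 — must wait 19 days from January 14, 2028 (when the brief is served on the agency), so not before February 2, 2028; February 5, 2028 is on or after that date.
Step 7 — counting 7 days from February 5, 2028 (when the reply brief is filed) gives a deadline of February 12, 2028; February 6, 2028 is within that limit.

Yes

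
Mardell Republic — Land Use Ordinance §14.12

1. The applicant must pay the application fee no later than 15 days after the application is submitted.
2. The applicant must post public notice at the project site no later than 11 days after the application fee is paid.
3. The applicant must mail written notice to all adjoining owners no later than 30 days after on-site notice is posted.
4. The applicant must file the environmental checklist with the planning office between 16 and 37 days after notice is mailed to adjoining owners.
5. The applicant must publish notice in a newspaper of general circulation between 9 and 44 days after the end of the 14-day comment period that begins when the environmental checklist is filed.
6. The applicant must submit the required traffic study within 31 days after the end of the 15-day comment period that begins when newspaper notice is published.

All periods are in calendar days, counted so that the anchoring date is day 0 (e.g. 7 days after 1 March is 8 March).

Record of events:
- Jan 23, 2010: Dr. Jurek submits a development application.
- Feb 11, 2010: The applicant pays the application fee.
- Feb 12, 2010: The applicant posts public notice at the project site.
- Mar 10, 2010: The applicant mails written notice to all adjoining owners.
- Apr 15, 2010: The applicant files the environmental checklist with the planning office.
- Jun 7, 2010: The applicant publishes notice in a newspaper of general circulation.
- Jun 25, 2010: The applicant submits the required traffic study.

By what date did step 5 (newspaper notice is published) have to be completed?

Jun 12, 2010

The environmental checklist is filed on Apr 15, 2010; the 14-day comment period therefore ends Apr 29, 2010, and step 5 runs from that date. The window is 9–44 days after Apr 29, 2010; it closes on Jun 12, 2010.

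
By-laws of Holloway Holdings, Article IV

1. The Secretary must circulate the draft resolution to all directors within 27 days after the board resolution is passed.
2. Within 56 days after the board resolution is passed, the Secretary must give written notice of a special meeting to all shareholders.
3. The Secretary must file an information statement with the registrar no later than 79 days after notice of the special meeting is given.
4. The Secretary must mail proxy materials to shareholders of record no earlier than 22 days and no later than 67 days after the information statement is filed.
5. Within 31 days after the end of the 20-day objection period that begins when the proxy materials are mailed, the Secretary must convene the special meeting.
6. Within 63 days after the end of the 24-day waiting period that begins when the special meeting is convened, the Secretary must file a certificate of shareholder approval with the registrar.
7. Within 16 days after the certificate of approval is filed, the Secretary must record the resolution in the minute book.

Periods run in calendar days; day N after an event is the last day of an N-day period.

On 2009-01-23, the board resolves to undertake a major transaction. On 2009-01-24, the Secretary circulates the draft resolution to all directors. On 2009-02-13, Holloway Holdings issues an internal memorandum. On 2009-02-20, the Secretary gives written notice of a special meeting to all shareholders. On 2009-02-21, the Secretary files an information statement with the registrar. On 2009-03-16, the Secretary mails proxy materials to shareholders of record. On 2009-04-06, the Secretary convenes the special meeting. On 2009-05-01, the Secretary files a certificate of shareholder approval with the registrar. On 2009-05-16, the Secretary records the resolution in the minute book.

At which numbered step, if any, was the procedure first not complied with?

None — every step was satisfied

(1) due by 2009-01-23 + 27 days = 2009-02-19; 2009-01-24 is within that limit.
(2) due by 2009-01-23 + 56 days = 2009-03-20; done 2009-02-20 — timely.
(3) due by 2009-02-20 + 79 days = 2009-05-10; completed 2009-02-21, before the deadline.
(4) the permitted window runs from 2009-02-21 + 22 = 2009-03-15 to 2009-02-21 + 67 = 2009-04-29; done 2009-03-16, which is between those dates.
(5) due by 2009-04-05 + 31 days = 2009-05-06; 2009-04-06 is within that limit.
(6) due by 2009-04-30 + 63 days = 2009-07-02; done 2009-05-01 — timely.
(7) due by 2009-05-01 + 16 days = 2009-05-17; done 2009-05-16 — timely.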